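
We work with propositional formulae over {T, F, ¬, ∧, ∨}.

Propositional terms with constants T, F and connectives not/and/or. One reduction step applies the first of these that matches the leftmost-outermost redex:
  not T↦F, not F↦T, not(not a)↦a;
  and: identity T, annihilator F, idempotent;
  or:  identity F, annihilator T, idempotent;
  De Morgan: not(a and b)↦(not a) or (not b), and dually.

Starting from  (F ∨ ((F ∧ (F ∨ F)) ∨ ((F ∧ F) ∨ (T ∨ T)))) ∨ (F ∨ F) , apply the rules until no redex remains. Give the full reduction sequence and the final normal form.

Answer: normal form = T  (in 7 steps)

Derivation:
  start: (F ∨ ((F ∧ (F ∨ F)) ∨ ((F ∧ F) ∨ (T ∨ T)))) ∨ (F ∨ F)
  step 1: ((F ∧ (F ∨ F)) ∨ ((F ∧ F) ∨ (T ∨ T))) ∨ (F ∨ F)
  step 2: (F ∨ ((F ∧ F) ∨ (T ∨ T))) ∨ (F ∨ F)
  step 3: ((F ∧ F) ∨ (T ∨ T)) ∨ (F ∨ F)
  step 4: (F ∨ (T ∨ T)) ∨ (F ∨ F)
  step 5: (T ∨ T) ∨ (F ∨ F)
  step 6: T ∨ (F ∨ F)
  step 7: T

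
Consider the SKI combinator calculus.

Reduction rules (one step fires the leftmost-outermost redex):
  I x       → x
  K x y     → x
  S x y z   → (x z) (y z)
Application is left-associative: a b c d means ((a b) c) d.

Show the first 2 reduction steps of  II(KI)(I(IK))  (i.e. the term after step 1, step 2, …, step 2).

  start: II(KI)(I(IK))
  [1] I(KI)(I(IK))
  [2] KI(I(IK))

Answer: after 2 steps: KI(I(IK))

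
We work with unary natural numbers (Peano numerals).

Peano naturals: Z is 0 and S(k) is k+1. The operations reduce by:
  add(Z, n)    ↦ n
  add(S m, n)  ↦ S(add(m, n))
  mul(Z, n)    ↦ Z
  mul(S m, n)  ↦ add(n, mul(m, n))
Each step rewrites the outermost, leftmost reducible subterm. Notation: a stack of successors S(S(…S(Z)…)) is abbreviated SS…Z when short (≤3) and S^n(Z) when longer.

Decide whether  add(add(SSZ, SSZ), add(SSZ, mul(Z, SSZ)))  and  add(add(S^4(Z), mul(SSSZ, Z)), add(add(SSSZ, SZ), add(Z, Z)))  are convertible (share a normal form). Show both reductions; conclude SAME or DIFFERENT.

Term A:
  start: add(add(SSZ, SSZ), add(SSZ, mul(Z, SSZ)))
  step 1: add(S(add(SZ, SSZ)), add(SSZ, mul(Z, SSZ)))
  step 2: S(add(add(SZ, SSZ), add(SSZ, mul(Z, SSZ))))
  step 3: S(add(S(add(Z, SSZ)), add(SSZ, mul(Z, SSZ))))
  step 4: S(S(add(add(Z, SSZ), add(SSZ, mul(Z, SSZ)))))
  step 5: S(S(add(SSZ, add(SSZ, mul(Z, SSZ)))))
  step 6: S(S(S(add(SZ, add(SSZ, mul(Z, SSZ))))))
  step 7: S(S(S(S(add(Z, add(SSZ, mul(Z, SSZ)))))))
  step 8: S(S(S(S(add(SSZ, mul(Z, SSZ))))))
  step 9: S(S(S(S(S(add(SZ, mul(Z, SSZ)))))))
  step 10: S(S(S(S(S(S(add(Z, mul(Z, SSZ))))))))
  step 11: S(S(S(S(S(S(mul(Z, SSZ)))))))
  step 12: S^6(Z)

Term B:
  start: add(add(S^4(Z), mul(SSSZ, Z)), add(add(SSSZ, SZ), add(Z, Z)))
  step 1: add(S(add(SSSZ, mul(SSSZ, Z))), add(add(SSSZ, SZ), add(Z, Z)))
  step 2: S(add(add(SSSZ, mul(SSSZ, Z)), add(add(SSSZ, SZ), add(Z, Z))))
  step 3: S(add(S(add(SSZ, mul(SSSZ, Z))), add(add(SSSZ, SZ), add(Z, Z))))
  step 4: S(S(add(add(SSZ, mul(SSSZ, Z)), add(add(SSSZ, SZ), add(Z, Z)))))
  step 5: S(S(add(S(add(SZ, mul(SSSZ, Z))), add(add(SSSZ, SZ), add(Z, Z)))))
  step 6: S(S(S(add(add(SZ, mul(SSSZ, Z)), add(add(SSSZ, SZ), add(Z, Z))))))
  step 7: S(S(S(add(S(add(Z, mul(SSSZ, Z))), add(add(SSSZ, SZ), add(Z, Z))))))
  step 8: S(S(S(S(add(add(Z, mul(SSSZ, Z)), add(add(SSSZ, SZ), add(Z, Z)))))))
  step 9: S(S(S(S(add(mul(SSSZ, Z), add(add(SSSZ, SZ), add(Z, Z)))))))
  step 10: S(S(S(S(add(add(Z, mul(SSZ, Z)), add(add(SSSZ, SZ), add(Z, Z)))))))
  step 11: S(S(S(S(add(mul(SSZ, Z), add(add(SSSZ, SZ), add(Z, Z)))))))
  step 12: S(S(S(S(add(add(Z, mul(SZ, Z)), add(add(SSSZ, SZ), add(Z, Z)))))))
  step 13: S(S(S(S(add(mul(SZ, Z), add(add(SSSZ, SZ), add(Z, Z)))))))
  step 14: S(S(S(S(add(add(Z, mul(Z, Z)), add(add(SSSZ, SZ), add(Z, Z)))))))
  step 15: S(S(S(S(add(mul(Z, Z), add(add(SSSZ, SZ), add(Z, Z)))))))
  step 16: S(S(S(S(add(Z, add(add(SSSZ, SZ), add(Z, Z)))))))
  step 17: S(S(S(S(add(add(SSSZ, SZ), add(Z, Z))))))
  step 18: S(S(S(S(add(S(add(SSZ, SZ)), add(Z, Z))))))
  step 19: S(S(S(S(S(add(add(SSZ, SZ), add(Z, Z)))))))
  step 20: S(S(S(S(S(add(S(add(SZ, SZ)), add(Z, Z)))))))
  step 21: S(S(S(S(S(S(add(add(SZ, SZ), add(Z, Z))))))))
  step 22: S(S(S(S(S(S(add(S(add(Z, SZ)), add(Z, Z))))))))
  step 23: S(S(S(S(S(S(S(add(add(Z, SZ), add(Z, Z)))))))))
  step 24: S(S(S(S(S(S(S(add(SZ, add(Z, Z)))))))))
  step 25: S(S(S(S(S(S(S(S(add(Z, add(Z, Z))))))))))
  step 26: S(S(S(S(S(S(S(S(add(Z, Z)))))))))
  step 27: S^8(Z)

Answer: DIFFERENT — A ⇓ S^6(Z), B ⇓ S^8(Z)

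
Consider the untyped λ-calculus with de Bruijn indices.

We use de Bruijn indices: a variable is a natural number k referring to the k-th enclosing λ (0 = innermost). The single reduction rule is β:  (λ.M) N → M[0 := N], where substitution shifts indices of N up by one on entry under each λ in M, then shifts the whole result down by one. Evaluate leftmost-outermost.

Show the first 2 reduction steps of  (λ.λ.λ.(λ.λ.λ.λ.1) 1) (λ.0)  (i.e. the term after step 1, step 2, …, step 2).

Answer: after 2 steps: λ.λ.λ.λ.λ.1

Derivation:
  start: (λ.λ.λ.(λ.λ.λ.λ.1) 1) (λ.0)
  →1  λ.λ.(λ.λ.λ.λ.1) 1
  →2  λ.λ.λ.λ.λ.1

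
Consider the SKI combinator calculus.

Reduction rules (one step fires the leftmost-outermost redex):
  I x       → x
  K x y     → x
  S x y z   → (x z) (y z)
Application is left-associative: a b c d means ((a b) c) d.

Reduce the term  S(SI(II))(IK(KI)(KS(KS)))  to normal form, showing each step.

  start: S(SI(II))(IK(KI)(KS(KS)))
  →1  S(SII)(IK(KI)(KS(KS)))
  →2  S(SII)(K(KI)(KS(KS)))
  →3  S(SII)(KI)

Answer: normal form = S(SII)(KI)  (in 3 steps)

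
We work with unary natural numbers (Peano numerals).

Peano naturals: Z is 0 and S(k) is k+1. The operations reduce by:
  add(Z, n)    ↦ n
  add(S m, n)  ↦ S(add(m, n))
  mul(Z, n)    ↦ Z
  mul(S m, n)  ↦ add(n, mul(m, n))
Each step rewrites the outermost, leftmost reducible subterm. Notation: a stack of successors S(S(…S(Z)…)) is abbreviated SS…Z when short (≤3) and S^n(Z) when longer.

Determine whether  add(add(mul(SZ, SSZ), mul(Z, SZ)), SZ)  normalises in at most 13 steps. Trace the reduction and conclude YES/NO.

  start: add(add(mul(SZ, SSZ), mul(Z, SZ)), SZ)
  →1  add(add(add(SSZ, mul(Z, SSZ)), mul(Z, SZ)), SZ)
  →2  add(add(S(add(SZ, mul(Z, SSZ))), mul(Z, SZ)), SZ)
  →3  add(S(add(add(SZ, mul(Z, SSZ)), mul(Z, SZ))), SZ)
  →4  S(add(add(add(SZ, mul(Z, SSZ)), mul(Z, SZ)), SZ))
  →5  S(add(add(S(add(Z, mul(Z, SSZ))), mul(Z, SZ)), SZ))
  →6  S(add(S(add(add(Z, mul(Z, SSZ)), mul(Z, SZ))), SZ))
  →7  S(S(add(add(add(Z, mul(Z, SSZ)), mul(Z, SZ)), SZ)))
  →8  S(S(add(add(mul(Z, SSZ), mul(Z, SZ)), SZ)))
  →9  S(S(add(add(Z, mul(Z, SZ)), SZ)))
  →10  S(S(add(mul(Z, SZ), SZ)))
  →11  S(S(add(Z, SZ)))
  →12  SSSZ

Answer: YES — reaches normal form SSSZ in 12 ≤ 13 steps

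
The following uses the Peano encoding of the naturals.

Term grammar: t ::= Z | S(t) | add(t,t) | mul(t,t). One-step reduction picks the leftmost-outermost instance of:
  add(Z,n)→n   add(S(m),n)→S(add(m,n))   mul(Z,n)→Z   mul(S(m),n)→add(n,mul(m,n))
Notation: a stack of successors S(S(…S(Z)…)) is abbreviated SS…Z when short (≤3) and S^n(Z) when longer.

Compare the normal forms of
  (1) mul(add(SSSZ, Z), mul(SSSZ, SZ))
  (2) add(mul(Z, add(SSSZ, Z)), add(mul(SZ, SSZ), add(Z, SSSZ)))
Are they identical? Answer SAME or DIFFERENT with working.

Answer: DIFFERENT — A ⇓ S^9(Z), B ⇓ S^5(Z)

Working:
Term A:
  start: mul(add(SSSZ, Z), mul(SSSZ, SZ))
  →1  mul(S(add(SSZ, Z)), mul(SSSZ, SZ))
  →2  add(mul(SSSZ, SZ), mul(add(SSZ, Z), mul(SSSZ, SZ)))
  →3  add(add(SZ, mul(SSZ, SZ)), mul(add(SSZ, Z), mul(SSSZ, SZ)))
  →4  add(S(add(Z, mul(SSZ, SZ))), mul(add(SSZ, Z), mul(SSSZ, SZ)))
  →5  S(add(add(Z, mul(SSZ, SZ)), mul(add(SSZ, Z), mul(SSSZ, SZ))))
  →6  S(add(mul(SSZ, SZ), mul(add(SSZ, Z), mul(SSSZ, SZ))))
  →7  S(add(add(SZ, mul(SZ, SZ)), mul(add(SSZ, Z), mul(SSSZ, SZ))))
  →8  S(add(S(add(Z, mul(SZ, SZ))), mul(add(SSZ, Z), mul(SSSZ, SZ))))
  →9  S(S(add(add(Z, mul(SZ, SZ)), mul(add(SSZ, Z), mul(SSSZ, SZ)))))
  →10  S(S(add(mul(SZ, SZ), mul(add(SSZ, Z), mul(SSSZ, SZ)))))
  →11  S(S(add(add(SZ, mul(Z, SZ)), mul(add(SSZ, Z), mul(SSSZ, SZ)))))
  →12  S(S(add(S(add(Z, mul(Z, SZ))), mul(add(SSZ, Z), mul(SSSZ, SZ)))))
  →13  S(S(S(add(add(Z, mul(Z, SZ)), mul(add(SSZ, Z), mul(SSSZ, SZ))))))
  →14  S(S(S(add(mul(Z, SZ), mul(add(SSZ, Z), mul(SSSZ, SZ))))))
  →15  S(S(S(add(Z, mul(add(SSZ, Z), mul(SSSZ, SZ))))))
  →16  S(S(S(mul(add(SSZ, Z), mul(SSSZ, SZ)))))
  →17  S(S(S(mul(S(add(SZ, Z)), mul(SSSZ, SZ)))))
  →18  S(S(S(add(mul(SSSZ, SZ), mul(add(SZ, Z), mul(SSSZ, SZ))))))
  →19  S(S(S(add(add(SZ, mul(SSZ, SZ)), mul(add(SZ, Z), mul(SSSZ, SZ))))))
  →20  S(S(S(add(S(add(Z, mul(SSZ, SZ))), mul(add(SZ, Z), mul(SSSZ, SZ))))))
  →21  S(S(S(S(add(add(Z, mul(SSZ, SZ)), mul(add(SZ, Z), mul(SSSZ, SZ)))))))
  →22  S(S(S(S(add(mul(SSZ, SZ), mul(add(SZ, Z), mul(SSSZ, SZ)))))))
  →23  S(S(S(S(add(add(SZ, mul(SZ, SZ)), mul(add(SZ, Z), mul(SSSZ, SZ)))))))
  →24  S(S(S(S(add(S(add(Z, mul(SZ, SZ))), mul(add(SZ, Z), mul(SSSZ, SZ)))))))
  →25  S(S(S(S(S(add(add(Z, mul(SZ, SZ)), mul(add(SZ, Z), mul(SSSZ, SZ))))))))
  →26  S(S(S(S(S(add(mul(SZ, SZ), mul(add(SZ, Z), mul(SSSZ, SZ))))))))
  →27  S(S(S(S(S(add(add(SZ, mul(Z, SZ)), mul(add(SZ, Z), mul(SSSZ, SZ))))))))
  →28  S(S(S(S(S(add(S(add(Z, mul(Z, SZ))), mul(add(SZ, Z), mul(SSSZ, SZ))))))))
  →29  S(S(S(S(S(S(add(add(Z, mul(Z, SZ)), mul(add(SZ, Z), mul(SSSZ, SZ)))))))))
  →30  S(S(S(S(S(S(add(mul(Z, SZ), mul(add(SZ, Z), mul(SSSZ, SZ)))))))))
  →31  S(S(S(S(S(S(add(Z, mul(add(SZ, Z), mul(SSSZ, SZ)))))))))
  →32  S(S(S(S(S(S(mul(add(SZ, Z), mul(SSSZ, SZ))))))))
  →33  S(S(S(S(S(S(mul(S(add(Z, Z)), mul(SSSZ, SZ))))))))
  →34  S(S(S(S(S(S(add(mul(SSSZ, SZ), mul(add(Z, Z), mul(SSSZ, SZ)))))))))
  →35  S(S(S(S(S(S(add(add(SZ, mul(SSZ, SZ)), mul(add(Z, Z), mul(SSSZ, SZ)))))))))
  →36  S(S(S(S(S(S(add(S(add(Z, mul(SSZ, SZ))), mul(add(Z, Z), mul(SSSZ, SZ)))))))))
  →37  S(S(S(S(S(S(S(add(add(Z, mul(SSZ, SZ)), mul(add(Z, Z), mul(SSSZ, SZ))))))))))
  →38  S(S(S(S(S(S(S(add(mul(SSZ, SZ), mul(add(Z, Z), mul(SSSZ, SZ))))))))))
  →39  S(S(S(S(S(S(S(add(add(SZ, mul(SZ, SZ)), mul(add(Z, Z), mul(SSSZ, SZ))))))))))
  →40  S(S(S(S(S(S(S(add(S(add(Z, mul(SZ, SZ))), mul(add(Z, Z), mul(SSSZ, SZ))))))))))
  →41  S(S(S(S(S(S(S(S(add(add(Z, mul(SZ, SZ)), mul(add(Z, Z), mul(SSSZ, SZ)))))))))))
  →42  S(S(S(S(S(S(S(S(add(mul(SZ, SZ), mul(add(Z, Z), mul(SSSZ, SZ)))))))))))
  →43  S(S(S(S(S(S(S(S(add(add(SZ, mul(Z, SZ)), mul(add(Z, Z), mul(SSSZ, SZ)))))))))))
  →44  S(S(S(S(S(S(S(S(add(S(add(Z, mul(Z, SZ))), mul(add(Z, Z), mul(SSSZ, SZ)))))))))))
  →45  S(S(S(S(S(S(S(S(S(add(add(Z, mul(Z, SZ)), mul(add(Z, Z), mul(SSSZ, SZ))))))))))))
  →46  S(S(S(S(S(S(S(S(S(add(mul(Z, SZ), mul(add(Z, Z), mul(SSSZ, SZ))))))))))))
  →47  S(S(S(S(S(S(S(S(S(add(Z, mul(add(Z, Z), mul(SSSZ, SZ))))))))))))
  →48  S(S(S(S(S(S(S(S(S(mul(add(Z, Z), mul(SSSZ, SZ)))))))))))
  →49  S(S(S(S(S(S(S(S(S(mul(Z, mul(SSSZ, SZ)))))))))))
  →50  S^9(Z)

Term B:
  start: add(mul(Z, add(SSSZ, Z)), add(mul(SZ, SSZ), add(Z, SSSZ)))
  →1  add(Z, add(mul(SZ, SSZ), add(Z, SSSZ)))
  →2  add(mul(SZ, SSZ), add(Z, SSSZ))
  →3  add(add(SSZ, mul(Z, SSZ)), add(Z, SSSZ))
  →4  add(S(add(SZ, mul(Z, SSZ))), add(Z, SSSZ))
  →5  S(add(add(SZ, mul(Z, SSZ)), add(Z, SSSZ)))
  →6  S(add(S(add(Z, mul(Z, SSZ))), add(Z, SSSZ)))
  →7  S(S(add(add(Z, mul(Z, SSZ)), add(Z, SSSZ))))
  →8  S(S(add(mul(Z, SSZ), add(Z, SSSZ))))
  →9  S(S(add(Z, add(Z, SSSZ))))
  →10  S(S(add(Z, SSSZ)))
  →11  S^5(Z)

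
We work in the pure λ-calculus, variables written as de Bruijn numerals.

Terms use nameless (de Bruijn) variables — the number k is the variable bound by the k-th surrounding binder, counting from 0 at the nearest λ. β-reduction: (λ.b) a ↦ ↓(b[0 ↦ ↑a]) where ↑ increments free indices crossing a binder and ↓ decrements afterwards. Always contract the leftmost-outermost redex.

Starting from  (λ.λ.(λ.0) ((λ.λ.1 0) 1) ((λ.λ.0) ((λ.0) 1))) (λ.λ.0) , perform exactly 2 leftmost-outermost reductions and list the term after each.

  start: (λ.λ.(λ.0) ((λ.λ.1 0) 1) ((λ.λ.0) ((λ.0) 1))) (λ.λ.0)
  step 1: λ.(λ.0) ((λ.λ.1 0) (λ.λ.0)) ((λ.λ.0) ((λ.0) (λ.λ.0)))
  step 2: λ.(λ.λ.1 0) (λ.λ.0) ((λ.λ.0) ((λ.0) (λ.λ.0)))

Answer: after 2 steps: λ.(λ.λ.1 0) (λ.λ.0) ((λ.λ.0) ((λ.0) (λ.λ.0)))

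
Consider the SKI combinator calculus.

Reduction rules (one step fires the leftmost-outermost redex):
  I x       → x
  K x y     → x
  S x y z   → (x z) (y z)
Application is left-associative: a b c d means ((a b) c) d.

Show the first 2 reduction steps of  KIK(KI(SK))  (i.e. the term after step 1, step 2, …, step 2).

  start: KIK(KI(SK))
  [1] I(KI(SK))
  [2] KI(SK)

Answer: after 2 steps: KI(SK)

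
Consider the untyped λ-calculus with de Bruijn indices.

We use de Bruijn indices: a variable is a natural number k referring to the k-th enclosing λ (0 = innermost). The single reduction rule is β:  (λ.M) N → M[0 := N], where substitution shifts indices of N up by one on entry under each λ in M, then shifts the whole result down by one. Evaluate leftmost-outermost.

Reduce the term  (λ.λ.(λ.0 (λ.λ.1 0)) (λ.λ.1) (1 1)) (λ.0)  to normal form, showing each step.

  start: (λ.λ.(λ.0 (λ.λ.1 0)) (λ.λ.1) (1 1)) (λ.0)
  step 1: λ.(λ.0 (λ.λ.1 0)) (λ.λ.1) ((λ.0) (λ.0))
  step 2: λ.(λ.λ.1) (λ.λ.1 0) ((λ.0) (λ.0))
  step 3: λ.(λ.λ.λ.1 0) ((λ.0) (λ.0))
  step 4: λ.λ.λ.1 0

Answer: normal form = λ.λ.λ.1 0  (in 4 steps)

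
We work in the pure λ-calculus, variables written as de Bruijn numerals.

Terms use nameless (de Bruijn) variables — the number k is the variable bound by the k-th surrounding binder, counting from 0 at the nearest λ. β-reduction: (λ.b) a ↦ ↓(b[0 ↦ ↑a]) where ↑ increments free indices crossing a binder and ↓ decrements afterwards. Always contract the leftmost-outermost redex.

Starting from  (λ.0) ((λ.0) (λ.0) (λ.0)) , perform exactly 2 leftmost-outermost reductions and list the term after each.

  start: (λ.0) ((λ.0) (λ.0) (λ.0))
  [1] (λ.0) (λ.0) (λ.0)
  [2] (λ.0) (λ.0)

Answer: after 2 steps: (λ.0) (λ.0)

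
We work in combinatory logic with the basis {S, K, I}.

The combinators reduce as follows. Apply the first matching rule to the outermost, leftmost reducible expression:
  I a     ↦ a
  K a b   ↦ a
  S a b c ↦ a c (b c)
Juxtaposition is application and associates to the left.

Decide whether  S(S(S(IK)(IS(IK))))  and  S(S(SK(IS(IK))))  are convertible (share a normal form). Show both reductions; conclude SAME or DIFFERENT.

Term A:
  start: S(S(S(IK)(IS(IK))))
  →1  S(S(SK(IS(IK))))
  →2  S(S(SK(S(IK))))
  →3  S(S(SK(SK)))

Term B:
  start: S(S(SK(IS(IK))))
  →1  S(S(SK(S(IK))))
  →2  S(S(SK(SK)))

Answer: SAME — A ⇓ S(S(SK(SK))), B ⇓ S(S(SK(SK)))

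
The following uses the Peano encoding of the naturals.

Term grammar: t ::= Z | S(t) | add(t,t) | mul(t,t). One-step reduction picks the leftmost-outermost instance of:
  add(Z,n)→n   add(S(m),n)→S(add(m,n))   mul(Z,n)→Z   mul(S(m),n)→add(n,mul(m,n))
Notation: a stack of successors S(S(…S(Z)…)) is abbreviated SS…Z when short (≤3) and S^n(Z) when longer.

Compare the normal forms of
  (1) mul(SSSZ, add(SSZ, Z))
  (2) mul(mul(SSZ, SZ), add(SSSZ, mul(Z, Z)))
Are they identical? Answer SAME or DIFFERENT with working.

Term A:
  start: mul(SSSZ, add(SSZ, Z))
  →1  add(add(SSZ, Z), mul(SSZ, add(SSZ, Z)))
  →2  add(S(add(SZ, Z)), mul(SSZ, add(SSZ, Z)))
  →3  S(add(add(SZ, Z), mul(SSZ, add(SSZ, Z))))
  →4  S(add(S(add(Z, Z)), mul(SSZ, add(SSZ, Z))))
  →5  S(S(add(add(Z, Z), mul(SSZ, add(SSZ, Z)))))
  →6  S(S(add(Z, mul(SSZ, add(SSZ, Z)))))
  →7  S(S(mul(SSZ, add(SSZ, Z))))
  →8  S(S(add(add(SSZ, Z), mul(SZ, add(SSZ, Z)))))
  →9  S(S(add(S(add(SZ, Z)), mul(SZ, add(SSZ, Z)))))
  →10  S(S(S(add(add(SZ, Z), mul(SZ, add(SSZ, Z))))))
  →11  S(S(S(add(S(add(Z, Z)), mul(SZ, add(SSZ, Z))))))
  →12  S(S(S(S(add(add(Z, Z), mul(SZ, add(SSZ, Z)))))))
  →13  S(S(S(S(add(Z, mul(SZ, add(SSZ, Z)))))))
  →14  S(S(S(S(mul(SZ, add(SSZ, Z))))))
  →15  S(S(S(S(add(add(SSZ, Z), mul(Z, add(SSZ, Z)))))))
  →16  S(S(S(S(add(S(add(SZ, Z)), mul(Z, add(SSZ, Z)))))))
  →17  S(S(S(S(S(add(add(SZ, Z), mul(Z, add(SSZ, Z))))))))
  →18  S(S(S(S(S(add(S(add(Z, Z)), mul(Z, add(SSZ, Z))))))))
  →19  S(S(S(S(S(S(add(add(Z, Z), mul(Z, add(SSZ, Z)))))))))
  →20  S(S(S(S(S(S(add(Z, mul(Z, add(SSZ, Z)))))))))
  →21  S(S(S(S(S(S(mul(Z, add(SSZ, Z))))))))
  →22  S^6(Z)

Term B:
  start: mul(mul(SSZ, SZ), add(SSSZ, mul(Z, Z)))
  →1  mul(add(SZ, mul(SZ, SZ)), add(SSSZ, mul(Z, Z)))
  →2  mul(S(add(Z, mul(SZ, SZ))), add(SSSZ, mul(Z, Z)))
  →3  add(add(SSSZ, mul(Z, Z)), mul(add(Z, mul(SZ, SZ)), add(SSSZ, mul(Z, Z))))
  →4  add(S(add(SSZ, mul(Z, Z))), mul(add(Z, mul(SZ, SZ)), add(SSSZ, mul(Z, Z))))
  →5  S(add(add(SSZ, mul(Z, Z)), mul(add(Z, mul(SZ, SZ)), add(SSSZ, mul(Z, Z)))))
  →6  S(add(S(add(SZ, mul(Z, Z))), mul(add(Z, mul(SZ, SZ)), add(SSSZ, mul(Z, Z)))))
  →7  S(S(add(add(SZ, mul(Z, Z)), mul(add(Z, mul(SZ, SZ)), add(SSSZ, mul(Z, Z))))))
  →8  S(S(add(S(add(Z, mul(Z, Z))), mul(add(Z, mul(SZ, SZ)), add(SSSZ, mul(Z, Z))))))
  →9  S(S(S(add(add(Z, mul(Z, Z)), mul(add(Z, mul(SZ, SZ)), add(SSSZ, mul(Z, Z)))))))
  →10  S(S(S(add(mul(Z, Z), mul(add(Z, mul(SZ, SZ)), add(SSSZ, mul(Z, Z)))))))
  →11  S(S(S(add(Z, mul(add(Z, mul(SZ, SZ)), add(SSSZ, mul(Z, Z)))))))
  →12  S(S(S(mul(add(Z, mul(SZ, SZ)), add(SSSZ, mul(Z, Z))))))
  →13  S(S(S(mul(mul(SZ, SZ), add(SSSZ, mul(Z, Z))))))
  →14  S(S(S(mul(add(SZ, mul(Z, SZ)), add(SSSZ, mul(Z, Z))))))
  →15  S(S(S(mul(S(add(Z, mul(Z, SZ))), add(SSSZ, mul(Z, Z))))))
  →16  S(S(S(add(add(SSSZ, mul(Z, Z)), mul(add(Z, mul(Z, SZ)), add(SSSZ, mul(Z, Z)))))))
  →17  S(S(S(add(S(add(SSZ, mul(Z, Z))), mul(add(Z, mul(Z, SZ)), add(SSSZ, mul(Z, Z)))))))
  →18  S(S(S(S(add(add(SSZ, mul(Z, Z)), mul(add(Z, mul(Z, SZ)), add(SSSZ, mul(Z, Z))))))))
  →19  S(S(S(S(add(S(add(SZ, mul(Z, Z))), mul(add(Z, mul(Z, SZ)), add(SSSZ, mul(Z, Z))))))))
  →20  S(S(S(S(S(add(add(SZ, mul(Z, Z)), mul(add(Z, mul(Z, SZ)), add(SSSZ, mul(Z, Z)))))))))
  →21  S(S(S(S(S(add(S(add(Z, mul(Z, Z))), mul(add(Z, mul(Z, SZ)), add(SSSZ, mul(Z, Z)))))))))
  →22  S(S(S(S(S(S(add(add(Z, mul(Z, Z)), mul(add(Z, mul(Z, SZ)), add(SSSZ, mul(Z, Z))))))))))
  →23  S(S(S(S(S(S(add(mul(Z, Z), mul(add(Z, mul(Z, SZ)), add(SSSZ, mul(Z, Z))))))))))
  →24  S(S(S(S(S(S(add(Z, mul(add(Z, mul(Z, SZ)), add(SSSZ, mul(Z, Z))))))))))
  →25  S(S(S(S(S(S(mul(add(Z, mul(Z, SZ)), add(SSSZ, mul(Z, Z)))))))))
  →26  S(S(S(S(S(S(mul(mul(Z, SZ), add(SSSZ, mul(Z, Z)))))))))
  →27  S(S(S(S(S(S(mul(Z, add(SSSZ, mul(Z, Z)))))))))
  →28  S^6(Z)

Answer: SAME — A ⇓ S^6(Z), B ⇓ S^6(Z)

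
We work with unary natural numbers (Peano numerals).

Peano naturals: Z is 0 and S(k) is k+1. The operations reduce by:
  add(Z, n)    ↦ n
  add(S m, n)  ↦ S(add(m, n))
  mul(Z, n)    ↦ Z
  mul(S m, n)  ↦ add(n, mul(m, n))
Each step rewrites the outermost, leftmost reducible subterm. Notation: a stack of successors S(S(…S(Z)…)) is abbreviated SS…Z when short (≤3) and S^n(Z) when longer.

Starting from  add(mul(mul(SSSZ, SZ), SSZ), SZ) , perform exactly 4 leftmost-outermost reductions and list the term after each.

Answer: after 4 steps: add(S(add(SZ, mul(add(Z, mul(SSZ, SZ)), SSZ))), SZ)

Derivation:
  start: add(mul(mul(SSSZ, SZ), SSZ), SZ)
  →1  add(mul(add(SZ, mul(SSZ, SZ)), SSZ), SZ)
  →2  add(mul(S(add(Z, mul(SSZ, SZ))), SSZ), SZ)
  →3  add(add(SSZ, mul(add(Z, mul(SSZ, SZ)), SSZ)), SZ)
  →4  add(S(add(SZ, mul(add(Z, mul(SSZ, SZ)), SSZ))), SZ)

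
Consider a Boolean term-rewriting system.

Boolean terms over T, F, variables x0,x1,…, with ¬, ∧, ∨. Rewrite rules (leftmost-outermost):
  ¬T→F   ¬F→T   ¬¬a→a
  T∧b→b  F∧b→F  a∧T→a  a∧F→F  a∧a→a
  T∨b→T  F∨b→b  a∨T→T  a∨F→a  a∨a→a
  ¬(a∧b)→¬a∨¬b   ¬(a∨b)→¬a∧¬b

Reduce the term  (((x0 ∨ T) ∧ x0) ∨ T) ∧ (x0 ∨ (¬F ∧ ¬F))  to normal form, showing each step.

Answer: normal form = T  (in 5 steps)

Reduction:
  start: (((x0 ∨ T) ∧ x0) ∨ T) ∧ (x0 ∨ (¬F ∧ ¬F))
  [1] T ∧ (x0 ∨ (¬F ∧ ¬F))
  [2] x0 ∨ (¬F ∧ ¬F)
  [3] x0 ∨ ¬F
  [4] x0 ∨ T
  [5] T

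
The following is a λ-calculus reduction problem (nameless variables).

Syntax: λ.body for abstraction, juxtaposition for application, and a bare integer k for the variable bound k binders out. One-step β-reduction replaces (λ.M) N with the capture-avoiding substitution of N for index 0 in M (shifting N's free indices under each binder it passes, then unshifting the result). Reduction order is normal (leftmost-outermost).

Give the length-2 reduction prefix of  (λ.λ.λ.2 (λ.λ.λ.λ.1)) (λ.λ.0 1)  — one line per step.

  start: (λ.λ.λ.2 (λ.λ.λ.λ.1)) (λ.λ.0 1)
  step 1: λ.λ.(λ.λ.0 1) (λ.λ.λ.λ.1)
  step 2: λ.λ.λ.0 (λ.λ.λ.λ.1)

Answer: after 2 steps: λ.λ.λ.0 (λ.λ.λ.λ.1)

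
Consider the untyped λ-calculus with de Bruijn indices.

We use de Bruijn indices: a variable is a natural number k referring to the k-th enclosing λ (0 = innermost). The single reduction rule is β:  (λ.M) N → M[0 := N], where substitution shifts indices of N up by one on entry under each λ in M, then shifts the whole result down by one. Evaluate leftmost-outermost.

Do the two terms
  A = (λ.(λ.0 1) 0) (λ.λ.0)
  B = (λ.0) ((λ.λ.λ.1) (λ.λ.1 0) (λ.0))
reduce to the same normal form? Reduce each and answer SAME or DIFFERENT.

Answer: DIFFERENT — A ⇓ λ.0, B ⇓ λ.λ.0

Working:
Term A:
  start: (λ.(λ.0 1) 0) (λ.λ.0)
  →1  (λ.0 (λ.λ.0)) (λ.λ.0)
  →2  (λ.λ.0) (λ.λ.0)
  →3  λ.0

Term B:
  start: (λ.0) ((λ.λ.λ.1) (λ.λ.1 0) (λ.0))
  →1  (λ.λ.λ.1) (λ.λ.1 0) (λ.0)
  →2  (λ.λ.1) (λ.0)
  →3  λ.λ.0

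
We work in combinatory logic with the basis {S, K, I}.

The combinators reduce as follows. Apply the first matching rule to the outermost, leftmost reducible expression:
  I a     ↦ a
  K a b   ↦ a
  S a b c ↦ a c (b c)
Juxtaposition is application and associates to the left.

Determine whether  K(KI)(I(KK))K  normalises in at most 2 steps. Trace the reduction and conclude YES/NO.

  start: K(KI)(I(KK))K
  step 1: KIK
  step 2: I

Answer: YES — reaches normal form I in 2 ≤ 2 steps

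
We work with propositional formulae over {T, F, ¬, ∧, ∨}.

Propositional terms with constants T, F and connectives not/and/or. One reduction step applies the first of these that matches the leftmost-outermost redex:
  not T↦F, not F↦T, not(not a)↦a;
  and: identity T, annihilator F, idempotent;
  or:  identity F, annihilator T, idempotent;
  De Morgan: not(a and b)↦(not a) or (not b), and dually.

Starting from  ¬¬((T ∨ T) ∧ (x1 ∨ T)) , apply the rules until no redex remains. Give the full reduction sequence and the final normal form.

Answer: normal form = T  (in 4 steps)

Reduction:
  start: ¬¬((T ∨ T) ∧ (x1 ∨ T))
  step 1: (T ∨ T) ∧ (x1 ∨ T)
  step 2: T ∧ (x1 ∨ T)
  step 3: x1 ∨ T
  step 4: T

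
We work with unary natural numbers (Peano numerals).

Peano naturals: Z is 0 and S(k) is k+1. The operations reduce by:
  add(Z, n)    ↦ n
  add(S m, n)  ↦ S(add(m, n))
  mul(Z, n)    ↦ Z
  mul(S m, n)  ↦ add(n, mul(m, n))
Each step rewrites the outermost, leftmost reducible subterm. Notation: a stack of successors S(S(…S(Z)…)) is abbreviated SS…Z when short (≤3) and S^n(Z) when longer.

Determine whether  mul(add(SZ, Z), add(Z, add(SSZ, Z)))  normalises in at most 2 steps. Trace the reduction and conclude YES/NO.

  start: mul(add(SZ, Z), add(Z, add(SSZ, Z)))
  →1  mul(S(add(Z, Z)), add(Z, add(SSZ, Z)))
  →2  add(add(Z, add(SSZ, Z)), mul(add(Z, Z), add(Z, add(SSZ, Z))))

Answer: NO — after 2 steps the term is add(add(Z, add(SSZ, Z)), mul(add(Z, Z), add(Z, add(SSZ, Z)))), not yet normal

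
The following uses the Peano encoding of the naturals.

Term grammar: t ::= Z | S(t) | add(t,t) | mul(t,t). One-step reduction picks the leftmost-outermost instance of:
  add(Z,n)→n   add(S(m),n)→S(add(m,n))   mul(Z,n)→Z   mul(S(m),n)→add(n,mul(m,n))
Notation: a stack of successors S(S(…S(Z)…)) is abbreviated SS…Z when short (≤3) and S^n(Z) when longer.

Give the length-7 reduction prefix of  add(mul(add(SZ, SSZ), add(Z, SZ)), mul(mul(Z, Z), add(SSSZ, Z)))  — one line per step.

  start: add(mul(add(SZ, SSZ), add(Z, SZ)), mul(mul(Z, Z), add(SSSZ, Z)))
  step 1: add(mul(S(add(Z, SSZ)), add(Z, SZ)), mul(mul(Z, Z), add(SSSZ, Z)))
  step 2: add(add(add(Z, SZ), mul(add(Z, SSZ), add(Z, SZ))), mul(mul(Z, Z), add(SSSZ, Z)))
  step 3: add(add(SZ, mul(add(Z, SSZ), add(Z, SZ))), mul(mul(Z, Z), add(SSSZ, Z)))
  step 4: add(S(add(Z, mul(add(Z, SSZ), add(Z, SZ)))), mul(mul(Z, Z), add(SSSZ, Z)))
  step 5: S(add(add(Z, mul(add(Z, SSZ), add(Z, SZ))), mul(mul(Z, Z), add(SSSZ, Z))))
  step 6: S(add(mul(add(Z, SSZ), add(Z, SZ)), mul(mul(Z, Z), add(SSSZ, Z))))
  step 7: S(add(mul(SSZ, add(Z, SZ)), mul(mul(Z, Z), add(SSSZ, Z))))

Answer: after 7 steps: S(add(mul(SSZ, add(Z, SZ)), mul(mul(Z, Z), add(SSSZ, Z))))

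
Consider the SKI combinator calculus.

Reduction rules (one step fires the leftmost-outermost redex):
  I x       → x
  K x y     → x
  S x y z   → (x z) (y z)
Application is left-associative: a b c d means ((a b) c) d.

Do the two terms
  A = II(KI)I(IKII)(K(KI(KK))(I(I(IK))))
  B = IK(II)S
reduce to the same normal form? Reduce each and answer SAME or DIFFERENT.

Answer: SAME — A ⇓ I, B ⇓ I

Working:
Term A:
  start: II(KI)I(IKII)(K(KI(KK))(I(I(IK))))
  step 1: I(KI)I(IKII)(K(KI(KK))(I(I(IK))))
  step 2: KII(IKII)(K(KI(KK))(I(I(IK))))
  step 3: I(IKII)(K(KI(KK))(I(I(IK))))
  step 4: IKII(K(KI(KK))(I(I(IK))))
  step 5: KII(K(KI(KK))(I(I(IK))))
  step 6: I(K(KI(KK))(I(I(IK))))
  step 7: K(KI(KK))(I(I(IK)))
  step 8: KI(KK)
  step 9: I

Term B:
  start: IK(II)S
  step 1: K(II)S
  step 2: II
  step 3: I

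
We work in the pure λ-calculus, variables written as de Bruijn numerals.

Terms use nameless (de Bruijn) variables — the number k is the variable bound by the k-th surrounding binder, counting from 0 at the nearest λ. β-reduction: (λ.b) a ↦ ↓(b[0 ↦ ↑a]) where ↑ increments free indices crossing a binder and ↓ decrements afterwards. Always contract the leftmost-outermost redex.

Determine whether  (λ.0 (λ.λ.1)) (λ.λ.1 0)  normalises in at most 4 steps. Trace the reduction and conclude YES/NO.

Answer: YES — reaches normal form λ.λ.1 in 3 ≤ 4 steps

Reduction:
  start: (λ.0 (λ.λ.1)) (λ.λ.1 0)
  →1  (λ.λ.1 0) (λ.λ.1)
  →2  λ.(λ.λ.1) 0
  →3  λ.λ.1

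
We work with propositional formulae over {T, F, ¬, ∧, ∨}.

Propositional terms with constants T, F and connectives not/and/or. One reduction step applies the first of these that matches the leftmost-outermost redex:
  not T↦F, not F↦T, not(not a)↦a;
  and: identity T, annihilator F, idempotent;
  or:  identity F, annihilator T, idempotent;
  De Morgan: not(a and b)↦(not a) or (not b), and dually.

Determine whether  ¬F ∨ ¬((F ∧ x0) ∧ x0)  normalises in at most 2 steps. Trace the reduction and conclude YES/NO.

  start: ¬F ∨ ¬((F ∧ x0) ∧ x0)
  →1  T ∨ ¬((F ∧ x0) ∧ x0)
  →2  T

Answer: YES — reaches normal form T in 2 ≤ 2 steps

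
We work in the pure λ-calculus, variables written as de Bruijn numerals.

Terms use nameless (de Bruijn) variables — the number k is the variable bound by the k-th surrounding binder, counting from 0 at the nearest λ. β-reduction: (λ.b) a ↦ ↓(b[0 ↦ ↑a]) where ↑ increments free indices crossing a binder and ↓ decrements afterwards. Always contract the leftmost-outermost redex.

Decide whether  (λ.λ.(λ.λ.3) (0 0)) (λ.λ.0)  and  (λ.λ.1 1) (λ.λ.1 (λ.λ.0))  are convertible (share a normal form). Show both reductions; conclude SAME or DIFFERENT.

Term A:
  start: (λ.λ.(λ.λ.3) (0 0)) (λ.λ.0)
  [1] λ.(λ.λ.λ.λ.0) (0 0)
  [2] λ.λ.λ.λ.0

Term B:
  start: (λ.λ.1 1) (λ.λ.1 (λ.λ.0))
  [1] λ.(λ.λ.1 (λ.λ.0)) (λ.λ.1 (λ.λ.0))
  [2] λ.λ.(λ.λ.1 (λ.λ.0)) (λ.λ.0)
  [3] λ.λ.λ.(λ.λ.0) (λ.λ.0)
  [4] λ.λ.λ.λ.0

Answer: SAME — A ⇓ λ.λ.λ.λ.0, B ⇓ λ.λ.λ.λ.0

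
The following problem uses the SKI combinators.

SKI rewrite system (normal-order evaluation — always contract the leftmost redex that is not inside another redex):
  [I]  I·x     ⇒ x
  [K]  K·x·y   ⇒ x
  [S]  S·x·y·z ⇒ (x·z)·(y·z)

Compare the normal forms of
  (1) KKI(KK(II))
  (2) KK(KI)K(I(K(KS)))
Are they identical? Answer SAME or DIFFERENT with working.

Answer: DIFFERENT — A ⇓ KK, B ⇓ K

Derivation:
Term A:
  start: KKI(KK(II))
  step 1: K(KK(II))
  step 2: KK

Term B:
  start: KK(KI)K(I(K(KS)))
  step 1: KK(I(K(KS)))
  step 2: K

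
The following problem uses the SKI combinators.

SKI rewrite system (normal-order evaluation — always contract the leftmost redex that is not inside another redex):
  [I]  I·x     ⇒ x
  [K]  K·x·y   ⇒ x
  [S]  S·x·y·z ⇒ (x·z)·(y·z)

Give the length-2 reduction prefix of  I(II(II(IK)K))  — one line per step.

  start: I(II(II(IK)K))
  step 1: II(II(IK)K)
  step 2: I(II(IK)K)

Answer: after 2 steps: I(II(IK)K)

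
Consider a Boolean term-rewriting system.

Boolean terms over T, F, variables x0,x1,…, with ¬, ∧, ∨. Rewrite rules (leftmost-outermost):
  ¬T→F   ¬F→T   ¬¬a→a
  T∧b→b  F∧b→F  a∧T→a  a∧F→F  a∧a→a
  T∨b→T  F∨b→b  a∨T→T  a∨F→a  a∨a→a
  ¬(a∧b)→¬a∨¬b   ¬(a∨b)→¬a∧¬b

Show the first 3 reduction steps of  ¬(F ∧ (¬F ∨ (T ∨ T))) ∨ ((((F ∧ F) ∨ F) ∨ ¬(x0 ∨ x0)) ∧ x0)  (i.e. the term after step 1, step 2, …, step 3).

Answer: after 3 steps: T ∨ ((((F ∧ F) ∨ F) ∨ ¬(x0 ∨ x0)) ∧ x0)

Reduction:
  start: ¬(F ∧ (¬F ∨ (T ∨ T))) ∨ ((((F ∧ F) ∨ F) ∨ ¬(x0 ∨ x0)) ∧ x0)
  step 1: (¬F ∨ ¬(¬F ∨ (T ∨ T))) ∨ ((((F ∧ F) ∨ F) ∨ ¬(x0 ∨ x0)) ∧ x0)
  step 2: (T ∨ ¬(¬F ∨ (T ∨ T))) ∨ ((((F ∧ F) ∨ F) ∨ ¬(x0 ∨ x0)) ∧ x0)
  step 3: T ∨ ((((F ∧ F) ∨ F) ∨ ¬(x0 ∨ x0)) ∧ x0)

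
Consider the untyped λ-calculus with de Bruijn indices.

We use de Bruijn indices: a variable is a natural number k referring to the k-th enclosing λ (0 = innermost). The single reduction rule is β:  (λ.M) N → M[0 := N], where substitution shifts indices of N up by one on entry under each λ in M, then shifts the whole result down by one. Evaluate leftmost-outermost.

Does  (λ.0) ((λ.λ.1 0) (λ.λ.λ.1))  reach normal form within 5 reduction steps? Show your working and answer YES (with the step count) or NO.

  start: (λ.0) ((λ.λ.1 0) (λ.λ.λ.1))
  [1] (λ.λ.1 0) (λ.λ.λ.1)
  [2] λ.(λ.λ.λ.1) 0
  [3] λ.λ.λ.1

Answer: YES — reaches normal form λ.λ.λ.1 in 3 ≤ 5 steps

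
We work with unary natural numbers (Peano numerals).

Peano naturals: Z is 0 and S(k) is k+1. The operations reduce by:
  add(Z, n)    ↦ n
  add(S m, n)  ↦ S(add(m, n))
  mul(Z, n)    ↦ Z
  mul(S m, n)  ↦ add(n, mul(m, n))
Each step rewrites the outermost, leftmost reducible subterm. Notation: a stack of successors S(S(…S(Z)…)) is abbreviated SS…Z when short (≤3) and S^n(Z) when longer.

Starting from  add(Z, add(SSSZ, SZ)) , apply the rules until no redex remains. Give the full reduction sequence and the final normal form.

  start: add(Z, add(SSSZ, SZ))
  step 1: add(SSSZ, SZ)
  step 2: S(add(SSZ, SZ))
  step 3: S(S(add(SZ, SZ)))
  step 4: S(S(S(add(Z, SZ))))
  step 5: S^4(Z)

Answer: normal form = S^4(Z)  (in 5 steps)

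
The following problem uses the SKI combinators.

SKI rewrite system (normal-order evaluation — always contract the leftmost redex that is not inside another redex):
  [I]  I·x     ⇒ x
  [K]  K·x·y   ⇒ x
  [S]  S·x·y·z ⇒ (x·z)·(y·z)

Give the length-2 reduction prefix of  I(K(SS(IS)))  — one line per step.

Answer: after 2 steps: K(SSS)

Working:
  start: I(K(SS(IS)))
  →1  K(SS(IS))
  →2  K(SSS)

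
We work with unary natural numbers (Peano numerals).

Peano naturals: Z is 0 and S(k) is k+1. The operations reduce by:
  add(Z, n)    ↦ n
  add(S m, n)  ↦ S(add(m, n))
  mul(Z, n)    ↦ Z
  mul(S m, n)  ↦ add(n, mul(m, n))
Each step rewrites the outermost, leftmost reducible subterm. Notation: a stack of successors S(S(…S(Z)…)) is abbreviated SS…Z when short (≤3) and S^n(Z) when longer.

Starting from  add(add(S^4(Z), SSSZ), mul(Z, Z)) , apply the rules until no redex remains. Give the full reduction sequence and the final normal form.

  start: add(add(S^4(Z), SSSZ), mul(Z, Z))
  step 1: add(S(add(SSSZ, SSSZ)), mul(Z, Z))
  step 2: S(add(add(SSSZ, SSSZ), mul(Z, Z)))
  step 3: S(add(S(add(SSZ, SSSZ)), mul(Z, Z)))
  step 4: S(S(add(add(SSZ, SSSZ), mul(Z, Z))))
  step 5: S(S(add(S(add(SZ, SSSZ)), mul(Z, Z))))
  step 6: S(S(S(add(add(SZ, SSSZ), mul(Z, Z)))))
  step 7: S(S(S(add(S(add(Z, SSSZ)), mul(Z, Z)))))
  step 8: S(S(S(S(add(add(Z, SSSZ), mul(Z, Z))))))
  step 9: S(S(S(S(add(SSSZ, mul(Z, Z))))))
  step 10: S(S(S(S(S(add(SSZ, mul(Z, Z)))))))
  step 11: S(S(S(S(S(S(add(SZ, mul(Z, Z))))))))
  step 12: S(S(S(S(S(S(S(add(Z, mul(Z, Z)))))))))
  step 13: S(S(S(S(S(S(S(mul(Z, Z))))))))
  step 14: S^7(Z)

Answer: normal form = S^7(Z)  (in 14 steps)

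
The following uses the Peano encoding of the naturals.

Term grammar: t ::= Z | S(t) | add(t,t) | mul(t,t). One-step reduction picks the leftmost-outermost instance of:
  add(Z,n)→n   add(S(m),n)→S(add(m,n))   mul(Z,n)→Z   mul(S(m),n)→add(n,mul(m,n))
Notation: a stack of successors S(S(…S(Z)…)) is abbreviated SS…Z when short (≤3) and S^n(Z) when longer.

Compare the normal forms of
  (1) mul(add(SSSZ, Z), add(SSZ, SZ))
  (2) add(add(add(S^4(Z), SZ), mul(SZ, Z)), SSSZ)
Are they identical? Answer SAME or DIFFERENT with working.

Term A:
  start: mul(add(SSSZ, Z), add(SSZ, SZ))
  [1] mul(S(add(SSZ, Z)), add(SSZ, SZ))
  [2] add(add(SSZ, SZ), mul(add(SSZ, Z), add(SSZ, SZ)))
  [3] add(S(add(SZ, SZ)), mul(add(SSZ, Z), add(SSZ, SZ)))
  [4] S(add(add(SZ, SZ), mul(add(SSZ, Z), add(SSZ, SZ))))
  [5] S(add(S(add(Z, SZ)), mul(add(SSZ, Z), add(SSZ, SZ))))
  [6] S(S(add(add(Z, SZ), mul(add(SSZ, Z), add(SSZ, SZ)))))
  [7] S(S(add(SZ, mul(add(SSZ, Z), add(SSZ, SZ)))))
  [8] S(S(S(add(Z, mul(add(SSZ, Z), add(SSZ, SZ))))))
  [9] S(S(S(mul(add(SSZ, Z), add(SSZ, SZ)))))
  [10] S(S(S(mul(S(add(SZ, Z)), add(SSZ, SZ)))))
  [11] S(S(S(add(add(SSZ, SZ), mul(add(SZ, Z), add(SSZ, SZ))))))
  [12] S(S(S(add(S(add(SZ, SZ)), mul(add(SZ, Z), add(SSZ, SZ))))))
  [13] S(S(S(S(add(add(SZ, SZ), mul(add(SZ, Z), add(SSZ, SZ)))))))
  [14] S(S(S(S(add(S(add(Z, SZ)), mul(add(SZ, Z), add(SSZ, SZ)))))))
  [15] S(S(S(S(S(add(add(Z, SZ), mul(add(SZ, Z), add(SSZ, SZ))))))))
  [16] S(S(S(S(S(add(SZ, mul(add(SZ, Z), add(SSZ, SZ))))))))
  [17] S(S(S(S(S(S(add(Z, mul(add(SZ, Z), add(SSZ, SZ)))))))))
  [18] S(S(S(S(S(S(mul(add(SZ, Z), add(SSZ, SZ))))))))
  [19] S(S(S(S(S(S(mul(S(add(Z, Z)), add(SSZ, SZ))))))))
  [20] S(S(S(S(S(S(add(add(SSZ, SZ), mul(add(Z, Z), add(SSZ, SZ)))))))))
  [21] S(S(S(S(S(S(add(S(add(SZ, SZ)), mul(add(Z, Z), add(SSZ, SZ)))))))))
  [22] S(S(S(S(S(S(S(add(add(SZ, SZ), mul(add(Z, Z), add(SSZ, SZ))))))))))
  [23] S(S(S(S(S(S(S(add(S(add(Z, SZ)), mul(add(Z, Z), add(SSZ, SZ))))))))))
  [24] S(S(S(S(S(S(S(S(add(add(Z, SZ), mul(add(Z, Z), add(SSZ, SZ)))))))))))
  [25] S(S(S(S(S(S(S(S(add(SZ, mul(add(Z, Z), add(SSZ, SZ)))))))))))
  [26] S(S(S(S(S(S(S(S(S(add(Z, mul(add(Z, Z), add(SSZ, SZ))))))))))))
  [27] S(S(S(S(S(S(S(S(S(mul(add(Z, Z), add(SSZ, SZ)))))))))))
  [28] S(S(S(S(S(S(S(S(S(mul(Z, add(SSZ, SZ)))))))))))
  [29] S^9(Z)

Term B:
  start: add(add(add(S^4(Z), SZ), mul(SZ, Z)), SSSZ)
  [1] add(add(S(add(SSSZ, SZ)), mul(SZ, Z)), SSSZ)
  [2] add(S(add(add(SSSZ, SZ), mul(SZ, Z))), SSSZ)
  [3] S(add(add(add(SSSZ, SZ), mul(SZ, Z)), SSSZ))
  [4] S(add(add(S(add(SSZ, SZ)), mul(SZ, Z)), SSSZ))
  [5] S(add(S(add(add(SSZ, SZ), mul(SZ, Z))), SSSZ))
  [6] S(S(add(add(add(SSZ, SZ), mul(SZ, Z)), SSSZ)))
  [7] S(S(add(add(S(add(SZ, SZ)), mul(SZ, Z)), SSSZ)))
  [8] S(S(add(S(add(add(SZ, SZ), mul(SZ, Z))), SSSZ)))
  [9] S(S(S(add(add(add(SZ, SZ), mul(SZ, Z)), SSSZ))))
  [10] S(S(S(add(add(S(add(Z, SZ)), mul(SZ, Z)), SSSZ))))
  [11] S(S(S(add(S(add(add(Z, SZ), mul(SZ, Z))), SSSZ))))
  [12] S(S(S(S(add(add(add(Z, SZ), mul(SZ, Z)), SSSZ)))))
  [13] S(S(S(S(add(add(SZ, mul(SZ, Z)), SSSZ)))))
  [14] S(S(S(S(add(S(add(Z, mul(SZ, Z))), SSSZ)))))
  [15] S(S(S(S(S(add(add(Z, mul(SZ, Z)), SSSZ))))))
  [16] S(S(S(S(S(add(mul(SZ, Z), SSSZ))))))
  [17] S(S(S(S(S(add(add(Z, mul(Z, Z)), SSSZ))))))
  [18] S(S(S(S(S(add(mul(Z, Z), SSSZ))))))
  [19] S(S(S(S(S(add(Z, SSSZ))))))
  [20] S^8(Z)

Answer: DIFFERENT — A ⇓ S^9(Z), B ⇓ S^8(Z)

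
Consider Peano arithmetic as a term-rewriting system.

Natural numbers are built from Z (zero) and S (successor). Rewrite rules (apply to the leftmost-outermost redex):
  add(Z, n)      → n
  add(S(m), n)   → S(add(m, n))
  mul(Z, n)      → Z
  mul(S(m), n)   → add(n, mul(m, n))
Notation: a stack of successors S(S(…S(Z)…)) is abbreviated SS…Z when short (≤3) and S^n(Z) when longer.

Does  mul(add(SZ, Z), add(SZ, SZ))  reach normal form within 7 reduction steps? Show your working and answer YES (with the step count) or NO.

  start: mul(add(SZ, Z), add(SZ, SZ))
  [1] mul(S(add(Z, Z)), add(SZ, SZ))
  [2] add(add(SZ, SZ), mul(add(Z, Z), add(SZ, SZ)))
  [3] add(S(add(Z, SZ)), mul(add(Z, Z), add(SZ, SZ)))
  [4] S(add(add(Z, SZ), mul(add(Z, Z), add(SZ, SZ))))
  [5] S(add(SZ, mul(add(Z, Z), add(SZ, SZ))))
  [6] S(S(add(Z, mul(add(Z, Z), add(SZ, SZ)))))
  [7] S(S(mul(add(Z, Z), add(SZ, SZ))))

Answer: NO — after 7 steps the term is S(S(mul(add(Z, Z), add(SZ, SZ)))), not yet normal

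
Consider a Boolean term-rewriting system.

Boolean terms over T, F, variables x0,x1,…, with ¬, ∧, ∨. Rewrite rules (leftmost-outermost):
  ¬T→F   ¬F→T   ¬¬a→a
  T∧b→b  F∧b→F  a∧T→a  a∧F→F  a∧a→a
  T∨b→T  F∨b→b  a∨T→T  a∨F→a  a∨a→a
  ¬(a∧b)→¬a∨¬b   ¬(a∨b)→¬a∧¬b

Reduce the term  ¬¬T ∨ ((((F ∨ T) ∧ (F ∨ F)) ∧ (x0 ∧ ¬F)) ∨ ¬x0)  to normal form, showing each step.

  start: ¬¬T ∨ ((((F ∨ T) ∧ (F ∨ F)) ∧ (x0 ∧ ¬F)) ∨ ¬x0)
  step 1: T ∨ ((((F ∨ T) ∧ (F ∨ F)) ∧ (x0 ∧ ¬F)) ∨ ¬x0)
  step 2: T

Answer: normal form = T  (in 2 steps)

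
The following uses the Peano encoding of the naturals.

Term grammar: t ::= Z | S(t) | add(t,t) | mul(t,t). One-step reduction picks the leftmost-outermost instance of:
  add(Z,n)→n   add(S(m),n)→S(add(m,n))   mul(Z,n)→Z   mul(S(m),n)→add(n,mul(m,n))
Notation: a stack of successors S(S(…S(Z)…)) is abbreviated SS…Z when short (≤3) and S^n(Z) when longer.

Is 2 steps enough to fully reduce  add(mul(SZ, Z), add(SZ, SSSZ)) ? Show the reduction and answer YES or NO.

Answer: NO — after 2 steps the term is add(mul(Z, Z), add(SZ, SSSZ)), not yet normal

Reduction:
  start: add(mul(SZ, Z), add(SZ, SSSZ))
  →1  add(add(Z, mul(Z, Z)), add(SZ, SSSZ))
  →2  add(mul(Z, Z), add(SZ, SSSZ))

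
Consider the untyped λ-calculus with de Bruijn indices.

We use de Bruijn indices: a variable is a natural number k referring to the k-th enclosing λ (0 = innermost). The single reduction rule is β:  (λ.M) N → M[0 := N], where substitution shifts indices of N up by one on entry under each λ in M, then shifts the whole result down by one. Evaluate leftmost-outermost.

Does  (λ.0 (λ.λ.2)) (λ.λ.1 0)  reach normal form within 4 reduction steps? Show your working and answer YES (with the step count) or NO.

Answer: YES — reaches normal form λ.λ.λ.λ.1 0 in 3 ≤ 4 steps

Reduction:
  start: (λ.0 (λ.λ.2)) (λ.λ.1 0)
  →1  (λ.λ.1 0) (λ.λ.λ.λ.1 0)
  →2  λ.(λ.λ.λ.λ.1 0) 0
  →3  λ.λ.λ.λ.1 0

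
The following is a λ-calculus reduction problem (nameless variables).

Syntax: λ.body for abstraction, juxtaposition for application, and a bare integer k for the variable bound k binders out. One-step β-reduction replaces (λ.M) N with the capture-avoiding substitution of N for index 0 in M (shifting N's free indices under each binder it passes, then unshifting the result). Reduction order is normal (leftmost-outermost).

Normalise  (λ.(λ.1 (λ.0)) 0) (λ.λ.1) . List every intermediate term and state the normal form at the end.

  start: (λ.(λ.1 (λ.0)) 0) (λ.λ.1)
  step 1: (λ.(λ.λ.1) (λ.0)) (λ.λ.1)
  step 2: (λ.λ.1) (λ.0)
  step 3: λ.λ.0

Answer: normal form = λ.λ.0  (in 3 steps)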